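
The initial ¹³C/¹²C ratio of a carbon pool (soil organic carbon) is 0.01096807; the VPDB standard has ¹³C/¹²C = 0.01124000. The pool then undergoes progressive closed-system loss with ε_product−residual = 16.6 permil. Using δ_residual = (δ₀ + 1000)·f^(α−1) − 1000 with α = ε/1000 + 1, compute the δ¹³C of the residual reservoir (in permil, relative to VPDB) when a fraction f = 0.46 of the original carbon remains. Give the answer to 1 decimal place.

-36.7 permil

δ₀ = (0.01096807/0.01124000 − 1)×1000 = (0.975807 − 1)×1000 = -24.193 permil
α − 1 = ε/1000 = 0.0166
f^(α−1) = 0.46^(0.0166) = 0.987192
δ_res = (-24.193 + 1000) × 0.987192 − 1000 = 963.309 − 1000 = -36.69 permil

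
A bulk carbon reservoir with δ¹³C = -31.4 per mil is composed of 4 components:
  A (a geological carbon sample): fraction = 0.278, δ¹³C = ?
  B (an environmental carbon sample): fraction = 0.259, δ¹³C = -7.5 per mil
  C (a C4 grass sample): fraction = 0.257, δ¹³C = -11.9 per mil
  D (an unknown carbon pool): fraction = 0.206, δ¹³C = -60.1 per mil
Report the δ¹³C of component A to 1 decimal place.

-50.4 per mil

Isotope mass balance: δ_bulk = Σ fᵢ·δᵢ.
-31.4 = 0.278×δ_A + 0.259×(-7.5) + 0.257×(-11.9) + 0.206×(-60.1)
0.278·δ_A = -31.4 − (-17.381) = -14.019
δ_A = -14.019 / 0.278 = -50.43 per mil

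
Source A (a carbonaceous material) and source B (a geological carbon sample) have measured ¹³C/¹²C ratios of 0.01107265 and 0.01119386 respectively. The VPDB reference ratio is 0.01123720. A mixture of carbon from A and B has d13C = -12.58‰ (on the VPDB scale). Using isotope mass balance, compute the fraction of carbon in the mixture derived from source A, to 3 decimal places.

δ_A = (0.01107265/0.01123720 − 1)×1000 = (0.985357 − 1)×1000 = -14.643‰
δ_B = (0.01119386/0.01123720 − 1)×1000 = (0.996143 − 1)×1000 = -3.857‰
f_A = (δ_mix − δ_B)/(δ_A − δ_B) = (-12.58 − (-3.857))/(-14.643 − (-3.857))
f_A = -8.723 / -10.786 = 0.8087

0.809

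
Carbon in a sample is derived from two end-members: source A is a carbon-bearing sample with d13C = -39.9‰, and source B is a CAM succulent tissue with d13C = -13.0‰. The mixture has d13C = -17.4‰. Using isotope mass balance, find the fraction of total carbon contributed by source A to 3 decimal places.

δ_mix = f_A·δ_A + (1 − f_A)·δ_B  ⇒  f_A = (δ_mix − δ_B)/(δ_A − δ_B)
f_A = (-17.4 − (-13.0)) / (-39.9 − (-13.0))
f_A = -4.4 / -26.9 = 0.1636

0.164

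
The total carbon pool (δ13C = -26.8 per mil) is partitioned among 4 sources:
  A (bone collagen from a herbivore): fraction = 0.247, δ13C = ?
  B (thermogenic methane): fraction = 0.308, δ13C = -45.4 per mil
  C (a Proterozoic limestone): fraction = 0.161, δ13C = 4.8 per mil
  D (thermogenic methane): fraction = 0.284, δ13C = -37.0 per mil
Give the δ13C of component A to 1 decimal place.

-12.5 per mil

Isotope mass balance: δ_bulk = Σ fᵢ·δᵢ.
-26.8 = 0.247×δ_A + 0.308×(-45.4) + 0.161×(4.8) + 0.284×(-37.0)
0.247·δ_A = -26.8 − (-23.718) = -3.082
δ_A = -3.082 / 0.247 = -12.48 per mil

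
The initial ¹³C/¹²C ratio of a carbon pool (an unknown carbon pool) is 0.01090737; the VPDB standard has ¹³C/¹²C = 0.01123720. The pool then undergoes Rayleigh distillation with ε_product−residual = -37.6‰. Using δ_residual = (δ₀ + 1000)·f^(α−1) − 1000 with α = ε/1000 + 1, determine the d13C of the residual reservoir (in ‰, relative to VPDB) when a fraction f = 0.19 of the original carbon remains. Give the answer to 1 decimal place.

δ₀ = (0.01090737/0.01123720 − 1)×1000 = (0.970648 − 1)×1000 = -29.352‰
α − 1 = ε/1000 = -0.0376
f^(α−1) = 0.19^(-0.0376) = 1.064434
δ_res = (-29.352 + 1000) × 1.064434 − 1000 = 1033.191 − 1000 = 33.19‰

33.2‰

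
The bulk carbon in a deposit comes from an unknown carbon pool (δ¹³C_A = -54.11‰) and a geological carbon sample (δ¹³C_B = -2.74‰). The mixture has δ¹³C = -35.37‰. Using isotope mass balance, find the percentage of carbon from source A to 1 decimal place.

63.5%

δ_mix = f_A·δ_A + (1 − f_A)·δ_B  ⇒  f_A = (δ_mix − δ_B)/(δ_A − δ_B)
f_A = (-35.37 − (-2.74)) / (-54.11 − (-2.74))
f_A = -32.63 / -51.37 = 0.6352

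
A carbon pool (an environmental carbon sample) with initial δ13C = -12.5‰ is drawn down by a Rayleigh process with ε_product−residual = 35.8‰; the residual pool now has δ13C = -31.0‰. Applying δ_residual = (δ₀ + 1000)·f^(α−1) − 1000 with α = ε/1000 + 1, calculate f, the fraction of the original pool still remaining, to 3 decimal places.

α − 1 = ε/1000 = 0.0358
(δ_res + 1000)/(δ₀ + 1000) = (-31.0 + 1000)/(-12.5 + 1000) = 969.0/987.5 = 0.981266
f = 0.981266^(1/0.0358) = exp(ln(0.981266)/0.0358) = exp(-0.01891/0.0358)
f = exp(-0.5283) = 0.5896

0.590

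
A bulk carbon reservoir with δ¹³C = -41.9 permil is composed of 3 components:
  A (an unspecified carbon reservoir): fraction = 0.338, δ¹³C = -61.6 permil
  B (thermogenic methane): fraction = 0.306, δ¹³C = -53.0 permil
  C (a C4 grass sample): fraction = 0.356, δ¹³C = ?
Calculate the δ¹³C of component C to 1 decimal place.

-13.7 permil

Isotope mass balance: δ_bulk = Σ fᵢ·δᵢ.
-41.9 = 0.338×(-61.6) + 0.306×(-53.0) + 0.356×δ_C
0.356·δ_C = -41.9 − (-37.039) = -4.861
δ_C = -4.861 / 0.356 = -13.66 permil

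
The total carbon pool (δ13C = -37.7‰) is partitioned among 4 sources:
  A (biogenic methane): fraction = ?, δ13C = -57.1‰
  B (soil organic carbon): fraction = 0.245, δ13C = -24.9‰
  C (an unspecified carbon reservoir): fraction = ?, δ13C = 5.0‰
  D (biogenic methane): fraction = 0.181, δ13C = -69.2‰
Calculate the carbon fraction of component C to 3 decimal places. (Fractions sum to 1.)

Let f_C and f_A be the unknown fractions; fractions sum to 1 so f_C + f_A = 0.574.
Mass balance: Σ fᵢ·δᵢ = δ_bulk ⇒ f_C·(5.0) + f_A·(-57.1) = -37.7 − (-18.626) = -19.074
Substitute f_A = 0.574 − f_C:
f_C·(5.0 − -57.1) = -19.074 − 0.574×(-57.1) = 13.701
f_C = 13.701 / 62.1 = 0.2206

0.221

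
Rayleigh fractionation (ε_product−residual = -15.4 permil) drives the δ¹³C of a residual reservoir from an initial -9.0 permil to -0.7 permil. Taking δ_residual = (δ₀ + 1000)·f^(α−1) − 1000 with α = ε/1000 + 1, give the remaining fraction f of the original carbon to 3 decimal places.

0.582

α − 1 = ε/1000 = -0.0154
(δ_res + 1000)/(δ₀ + 1000) = (-0.7 + 1000)/(-9.0 + 1000) = 999.3/991.0 = 1.008375
f = 1.008375^(1/-0.0154) = exp(ln(1.008375)/-0.0154) = exp(0.00834/-0.0154)
f = exp(-0.5416) = 0.5818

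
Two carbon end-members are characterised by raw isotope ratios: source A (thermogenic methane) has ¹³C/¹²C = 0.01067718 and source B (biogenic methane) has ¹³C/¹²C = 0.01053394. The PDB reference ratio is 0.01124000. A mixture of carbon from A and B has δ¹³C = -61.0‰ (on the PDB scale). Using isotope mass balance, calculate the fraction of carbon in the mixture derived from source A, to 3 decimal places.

0.143

δ_A = (0.01067718/0.01124000 − 1)×1000 = (0.949927 − 1)×1000 = -50.073‰
δ_B = (0.01053394/0.01124000 − 1)×1000 = (0.937183 − 1)×1000 = -62.817‰
f_A = (δ_mix − δ_B)/(δ_A − δ_B) = (-61.0 − (-62.817))/(-50.073 − (-62.817))
f_A = 1.817 / 12.744 = 0.1426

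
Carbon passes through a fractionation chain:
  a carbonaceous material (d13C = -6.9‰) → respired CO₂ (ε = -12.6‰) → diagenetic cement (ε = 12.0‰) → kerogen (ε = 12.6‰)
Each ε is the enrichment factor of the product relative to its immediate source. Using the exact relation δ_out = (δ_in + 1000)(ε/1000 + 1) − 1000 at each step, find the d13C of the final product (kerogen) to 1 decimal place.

4.9‰

step 1: δ = (-6.90 + 1000)·(-12.6/1000 + 1) − 1000 = -19.41‰
step 2: δ = (-19.41 + 1000)·(12.0/1000 + 1) − 1000 = -7.65‰
step 3: δ = (-7.65 + 1000)·(12.6/1000 + 1) − 1000 = 4.86‰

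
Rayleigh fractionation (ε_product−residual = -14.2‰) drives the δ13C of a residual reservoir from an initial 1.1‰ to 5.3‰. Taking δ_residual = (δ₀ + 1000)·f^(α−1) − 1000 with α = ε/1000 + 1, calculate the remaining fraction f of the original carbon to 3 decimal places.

α − 1 = ε/1000 = -0.0142
(δ_res + 1000)/(δ₀ + 1000) = (5.3 + 1000)/(1.1 + 1000) = 1005.3/1001.1 = 1.004195
f = 1.004195^(1/-0.0142) = exp(ln(1.004195)/-0.0142) = exp(0.00419/-0.0142)
f = exp(-0.2948) = 0.7447

0.745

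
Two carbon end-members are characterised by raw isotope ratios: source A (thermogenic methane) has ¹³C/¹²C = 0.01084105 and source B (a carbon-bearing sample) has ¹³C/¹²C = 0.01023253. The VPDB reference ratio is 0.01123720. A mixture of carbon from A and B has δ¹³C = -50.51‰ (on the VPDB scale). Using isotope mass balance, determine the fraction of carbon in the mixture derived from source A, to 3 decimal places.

0.718

δ_A = (0.01084105/0.01123720 − 1)×1000 = (0.964747 − 1)×1000 = -35.253‰
δ_B = (0.01023253/0.01123720 − 1)×1000 = (0.910594 − 1)×1000 = -89.406‰
f_A = (δ_mix − δ_B)/(δ_A − δ_B) = (-50.51 − (-89.406))/(-35.253 − (-89.406))
f_A = 38.896 / 54.152 = 0.7183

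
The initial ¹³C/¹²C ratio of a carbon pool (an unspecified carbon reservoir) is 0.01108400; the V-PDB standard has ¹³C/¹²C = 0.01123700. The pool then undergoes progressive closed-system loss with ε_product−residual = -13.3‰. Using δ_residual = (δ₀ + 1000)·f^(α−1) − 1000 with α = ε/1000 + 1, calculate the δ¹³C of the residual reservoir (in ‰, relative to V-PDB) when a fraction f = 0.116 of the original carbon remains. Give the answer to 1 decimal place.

δ₀ = (0.01108400/0.01123700 − 1)×1000 = (0.986384 − 1)×1000 = -13.616‰
α − 1 = ε/1000 = -0.0133
f^(α−1) = 0.116^(-0.0133) = 1.029065
δ_res = (-13.616 + 1000) × 1.029065 − 1000 = 1015.053 − 1000 = 15.05‰

15.1‰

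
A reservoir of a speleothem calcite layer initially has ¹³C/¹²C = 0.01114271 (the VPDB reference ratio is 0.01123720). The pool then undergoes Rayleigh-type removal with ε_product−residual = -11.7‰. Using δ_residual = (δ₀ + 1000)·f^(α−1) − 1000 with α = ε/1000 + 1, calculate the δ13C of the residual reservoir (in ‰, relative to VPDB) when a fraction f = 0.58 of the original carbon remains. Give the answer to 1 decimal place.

-2.1‰

δ₀ = (0.01114271/0.01123720 − 1)×1000 = (0.991591 − 1)×1000 = -8.409‰
α − 1 = ε/1000 = -0.0117
f^(α−1) = 0.58^(-0.0117) = 1.006394
δ_res = (-8.409 + 1000) × 1.006394 − 1000 = 997.931 − 1000 = -2.07‰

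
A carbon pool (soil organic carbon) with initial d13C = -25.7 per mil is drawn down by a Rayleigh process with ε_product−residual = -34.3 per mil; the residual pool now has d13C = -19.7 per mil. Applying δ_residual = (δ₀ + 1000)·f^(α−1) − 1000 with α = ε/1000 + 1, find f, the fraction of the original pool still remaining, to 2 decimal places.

α − 1 = ε/1000 = -0.0343
(δ_res + 1000)/(δ₀ + 1000) = (-19.7 + 1000)/(-25.7 + 1000) = 980.3/974.3 = 1.006158
f = 1.006158^(1/-0.0343) = exp(ln(1.006158)/-0.0343) = exp(0.00614/-0.0343)
f = exp(-0.1790) = 0.8361

0.84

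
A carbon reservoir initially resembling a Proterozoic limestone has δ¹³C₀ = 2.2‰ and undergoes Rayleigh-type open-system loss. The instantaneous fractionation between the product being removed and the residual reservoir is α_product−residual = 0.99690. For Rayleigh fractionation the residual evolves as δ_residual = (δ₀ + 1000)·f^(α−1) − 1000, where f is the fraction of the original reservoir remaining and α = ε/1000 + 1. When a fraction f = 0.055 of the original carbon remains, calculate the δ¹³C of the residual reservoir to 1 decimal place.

Rayleigh residual: δ_res = (δ₀ + 1000)·f^(α−1) − 1000
α − 1 = -0.00310
f^(α−1) = 0.055^(-0.00310) = 1.009032
δ_res = (2.2 + 1000) × 1.009032 − 1000 = 1011.252 − 1000 = 11.25‰

11.3‰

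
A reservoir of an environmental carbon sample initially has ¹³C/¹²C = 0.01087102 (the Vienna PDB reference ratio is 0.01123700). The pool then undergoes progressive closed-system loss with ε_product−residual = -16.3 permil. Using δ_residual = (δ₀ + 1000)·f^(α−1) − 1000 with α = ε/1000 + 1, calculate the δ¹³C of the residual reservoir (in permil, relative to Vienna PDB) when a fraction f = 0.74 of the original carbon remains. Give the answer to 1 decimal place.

-27.8 permil

δ₀ = (0.01087102/0.01123700 − 1)×1000 = (0.967431 − 1)×1000 = -32.569 permil
α − 1 = ε/1000 = -0.0163
f^(α−1) = 0.74^(-0.0163) = 1.004920
δ_res = (-32.569 + 1000) × 1.004920 − 1000 = 972.191 − 1000 = -27.81 permil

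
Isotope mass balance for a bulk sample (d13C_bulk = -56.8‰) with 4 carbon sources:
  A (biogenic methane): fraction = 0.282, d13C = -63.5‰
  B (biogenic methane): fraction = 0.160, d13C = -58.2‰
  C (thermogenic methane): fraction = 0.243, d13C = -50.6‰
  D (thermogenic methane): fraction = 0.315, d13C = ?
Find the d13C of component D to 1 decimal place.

Isotope mass balance: δ_bulk = Σ fᵢ·δᵢ.
-56.8 = 0.282×(-63.5) + 0.160×(-58.2) + 0.243×(-50.6) + 0.315×δ_D
0.315·δ_D = -56.8 − (-39.515) = -17.285
δ_D = -17.285 / 0.315 = -54.87‰

-54.9‰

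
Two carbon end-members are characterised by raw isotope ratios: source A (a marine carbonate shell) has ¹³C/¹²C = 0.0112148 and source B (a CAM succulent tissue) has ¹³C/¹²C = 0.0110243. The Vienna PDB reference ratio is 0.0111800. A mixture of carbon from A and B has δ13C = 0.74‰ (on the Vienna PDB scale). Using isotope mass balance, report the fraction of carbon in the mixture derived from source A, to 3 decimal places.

δ_A = (0.0112148/0.0111800 − 1)×1000 = (1.003113 − 1)×1000 = 3.113‰
δ_B = (0.0110243/0.0111800 − 1)×1000 = (0.986073 − 1)×1000 = -13.927‰
f_A = (δ_mix − δ_B)/(δ_A − δ_B) = (0.74 − (-13.927))/(3.113 − (-13.927))
f_A = 14.667 / 17.039 = 0.8608

0.861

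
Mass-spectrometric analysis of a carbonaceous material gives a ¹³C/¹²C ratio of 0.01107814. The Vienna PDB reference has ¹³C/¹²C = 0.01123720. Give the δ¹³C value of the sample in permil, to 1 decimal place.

δ¹³C = (R_sample / R_standard − 1) × 1000
R_sample / R_standard = 0.01107814 / 0.01123720 = 0.985845
δ¹³C = (0.985845 − 1) × 1000 = -14.15 permil

-14.2 permil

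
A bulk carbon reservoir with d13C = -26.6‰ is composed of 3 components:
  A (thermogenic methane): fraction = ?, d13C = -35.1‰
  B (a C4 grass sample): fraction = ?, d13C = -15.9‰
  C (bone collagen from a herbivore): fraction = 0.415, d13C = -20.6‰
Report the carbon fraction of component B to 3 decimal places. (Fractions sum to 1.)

0.129

Let f_B and f_A be the unknown fractions; fractions sum to 1 so f_B + f_A = 0.585.
Mass balance: Σ fᵢ·δᵢ = δ_bulk ⇒ f_B·(-15.9) + f_A·(-35.1) = -26.6 − (-8.549) = -18.051
Substitute f_A = 0.585 − f_B:
f_B·(-15.9 − -35.1) = -18.051 − 0.585×(-35.1) = 2.482
f_B = 2.482 / 19.2 = 0.1293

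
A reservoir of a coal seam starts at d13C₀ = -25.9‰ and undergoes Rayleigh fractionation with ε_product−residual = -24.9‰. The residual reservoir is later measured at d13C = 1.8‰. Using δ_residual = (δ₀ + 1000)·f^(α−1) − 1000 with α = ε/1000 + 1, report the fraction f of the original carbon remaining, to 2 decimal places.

0.32

α − 1 = ε/1000 = -0.0249
(δ_res + 1000)/(δ₀ + 1000) = (1.8 + 1000)/(-25.9 + 1000) = 1001.8/974.1 = 1.028437
f = 1.028437^(1/-0.0249) = exp(ln(1.028437)/-0.0249) = exp(0.02804/-0.0249)
f = exp(-1.1261) = 0.3243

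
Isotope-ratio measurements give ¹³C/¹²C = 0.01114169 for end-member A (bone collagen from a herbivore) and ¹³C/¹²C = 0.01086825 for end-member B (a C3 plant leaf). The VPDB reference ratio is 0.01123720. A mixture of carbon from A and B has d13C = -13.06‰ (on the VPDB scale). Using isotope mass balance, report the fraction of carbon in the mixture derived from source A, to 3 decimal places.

0.813

δ_A = (0.01114169/0.01123720 − 1)×1000 = (0.991501 − 1)×1000 = -8.499‰
δ_B = (0.01086825/0.01123720 − 1)×1000 = (0.967167 − 1)×1000 = -32.833‰
f_A = (δ_mix − δ_B)/(δ_A − δ_B) = (-13.06 − (-32.833))/(-8.499 − (-32.833))
f_A = 19.773 / 24.333 = 0.8126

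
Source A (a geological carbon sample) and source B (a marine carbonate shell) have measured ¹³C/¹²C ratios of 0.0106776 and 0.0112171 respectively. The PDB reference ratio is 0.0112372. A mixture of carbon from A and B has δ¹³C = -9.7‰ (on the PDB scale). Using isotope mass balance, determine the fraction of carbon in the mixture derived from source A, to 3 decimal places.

0.165

δ_A = (0.0106776/0.0112372 − 1)×1000 = (0.950201 − 1)×1000 = -49.799‰
δ_B = (0.0112171/0.0112372 − 1)×1000 = (0.998211 − 1)×1000 = -1.789‰
f_A = (δ_mix − δ_B)/(δ_A − δ_B) = (-9.7 − (-1.789))/(-49.799 − (-1.789))
f_A = -7.911 / -48.010 = 0.1648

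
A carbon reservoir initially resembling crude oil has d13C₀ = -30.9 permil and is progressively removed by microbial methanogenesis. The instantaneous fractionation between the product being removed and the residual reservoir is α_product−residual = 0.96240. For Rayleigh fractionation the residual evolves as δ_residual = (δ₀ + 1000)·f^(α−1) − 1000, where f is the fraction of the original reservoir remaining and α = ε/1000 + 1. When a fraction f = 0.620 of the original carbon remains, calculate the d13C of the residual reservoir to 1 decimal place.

-13.3 permil

Rayleigh residual: δ_res = (δ₀ + 1000)·f^(α−1) − 1000
α − 1 = -0.03760
f^(α−1) = 0.620^(-0.03760) = 1.018137
δ_res = (-30.9 + 1000) × 1.018137 − 1000 = 986.676 − 1000 = -13.32 permil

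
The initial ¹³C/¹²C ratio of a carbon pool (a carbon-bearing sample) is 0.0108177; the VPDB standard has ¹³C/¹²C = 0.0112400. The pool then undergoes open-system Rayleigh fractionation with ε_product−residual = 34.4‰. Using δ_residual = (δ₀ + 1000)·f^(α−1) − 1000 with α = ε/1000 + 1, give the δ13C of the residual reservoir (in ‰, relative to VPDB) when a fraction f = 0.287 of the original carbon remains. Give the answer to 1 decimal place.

-78.0‰

δ₀ = (0.0108177/0.0112400 − 1)×1000 = (0.962429 − 1)×1000 = -37.571‰
α − 1 = ε/1000 = 0.0344
f^(α−1) = 0.287^(0.0344) = 0.957968
δ_res = (-37.571 + 1000) × 0.957968 − 1000 = 921.976 − 1000 = -78.02‰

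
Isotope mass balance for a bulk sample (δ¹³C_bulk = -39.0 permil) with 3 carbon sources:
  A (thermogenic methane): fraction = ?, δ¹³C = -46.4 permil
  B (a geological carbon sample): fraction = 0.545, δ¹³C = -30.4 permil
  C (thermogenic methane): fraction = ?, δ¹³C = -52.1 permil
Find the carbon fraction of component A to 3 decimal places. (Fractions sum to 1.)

Let f_A and f_C be the unknown fractions; fractions sum to 1 so f_A + f_C = 0.455.
Mass balance: Σ fᵢ·δᵢ = δ_bulk ⇒ f_A·(-46.4) + f_C·(-52.1) = -39.0 − (-16.568) = -22.432
Substitute f_C = 0.455 − f_A:
f_A·(-46.4 − -52.1) = -22.432 − 0.455×(-52.1) = 1.274
f_A = 1.274 / 5.7 = 0.2234

0.223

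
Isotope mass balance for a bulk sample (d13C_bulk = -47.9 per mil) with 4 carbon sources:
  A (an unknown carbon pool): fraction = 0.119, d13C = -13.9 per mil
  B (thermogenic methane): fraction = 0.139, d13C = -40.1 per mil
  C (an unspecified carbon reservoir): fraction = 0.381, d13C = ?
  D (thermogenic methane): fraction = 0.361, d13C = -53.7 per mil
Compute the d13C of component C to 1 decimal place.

Isotope mass balance: δ_bulk = Σ fᵢ·δᵢ.
-47.9 = 0.119×(-13.9) + 0.139×(-40.1) + 0.381×δ_C + 0.361×(-53.7)
0.381·δ_C = -47.9 − (-26.614) = -21.286
δ_C = -21.286 / 0.381 = -55.87 per mil

-55.9 per mil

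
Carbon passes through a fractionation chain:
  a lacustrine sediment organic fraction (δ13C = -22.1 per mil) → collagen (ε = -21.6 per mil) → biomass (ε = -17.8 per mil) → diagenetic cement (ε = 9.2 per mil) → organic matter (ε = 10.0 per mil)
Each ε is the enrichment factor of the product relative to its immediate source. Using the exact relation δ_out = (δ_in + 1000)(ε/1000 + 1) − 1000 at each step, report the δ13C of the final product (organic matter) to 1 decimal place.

-42.1 per mil

step 1: δ = (-22.10 + 1000)·(-21.6/1000 + 1) − 1000 = -43.22 per mil
step 2: δ = (-43.22 + 1000)·(-17.8/1000 + 1) − 1000 = -60.25 per mil
step 3: δ = (-60.25 + 1000)·(9.2/1000 + 1) − 1000 = -51.61 per mil
step 4: δ = (-51.61 + 1000)·(10.0/1000 + 1) − 1000 = -42.12 per mil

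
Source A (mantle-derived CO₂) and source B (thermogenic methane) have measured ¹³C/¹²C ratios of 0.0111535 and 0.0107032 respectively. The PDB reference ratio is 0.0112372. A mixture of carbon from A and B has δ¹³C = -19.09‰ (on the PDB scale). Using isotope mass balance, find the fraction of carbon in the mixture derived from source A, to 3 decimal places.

δ_A = (0.0111535/0.0112372 − 1)×1000 = (0.992552 − 1)×1000 = -7.448‰
δ_B = (0.0107032/0.0112372 − 1)×1000 = (0.952479 − 1)×1000 = -47.521‰
f_A = (δ_mix − δ_B)/(δ_A − δ_B) = (-19.09 − (-47.521))/(-7.448 − (-47.521))
f_A = 28.431 / 40.072 = 0.7095

0.709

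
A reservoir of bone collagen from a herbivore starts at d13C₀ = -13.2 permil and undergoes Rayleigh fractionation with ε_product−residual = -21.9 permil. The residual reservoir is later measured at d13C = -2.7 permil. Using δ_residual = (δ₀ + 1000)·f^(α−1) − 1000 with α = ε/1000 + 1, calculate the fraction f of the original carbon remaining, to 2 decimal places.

α − 1 = ε/1000 = -0.0219
(δ_res + 1000)/(δ₀ + 1000) = (-2.7 + 1000)/(-13.2 + 1000) = 997.3/986.8 = 1.010640
f = 1.010640^(1/-0.0219) = exp(ln(1.010640)/-0.0219) = exp(0.01058/-0.0219)
f = exp(-0.4833) = 0.6167

0.62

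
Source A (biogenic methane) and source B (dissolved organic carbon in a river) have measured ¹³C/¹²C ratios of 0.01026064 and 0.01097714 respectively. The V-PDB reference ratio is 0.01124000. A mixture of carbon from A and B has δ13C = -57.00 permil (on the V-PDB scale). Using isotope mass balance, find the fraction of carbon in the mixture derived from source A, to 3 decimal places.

0.527

δ_A = (0.01026064/0.01124000 − 1)×1000 = (0.912868 − 1)×1000 = -87.132 permil
δ_B = (0.01097714/0.01124000 − 1)×1000 = (0.976614 − 1)×1000 = -23.386 permil
f_A = (δ_mix − δ_B)/(δ_A − δ_B) = (-57.00 − (-23.386))/(-87.132 − (-23.386))
f_A = -33.614 / -63.746 = 0.5273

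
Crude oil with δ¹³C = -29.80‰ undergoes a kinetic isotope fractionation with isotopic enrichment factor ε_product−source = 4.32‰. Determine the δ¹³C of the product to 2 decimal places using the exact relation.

Exactly, δ_product = (δ_source + 1000)·(ε/1000 + 1) − 1000.
δ_product = (-29.80 + 1000) × (4.32/1000 + 1) − 1000
δ_product = -25.609‰

-25.61‰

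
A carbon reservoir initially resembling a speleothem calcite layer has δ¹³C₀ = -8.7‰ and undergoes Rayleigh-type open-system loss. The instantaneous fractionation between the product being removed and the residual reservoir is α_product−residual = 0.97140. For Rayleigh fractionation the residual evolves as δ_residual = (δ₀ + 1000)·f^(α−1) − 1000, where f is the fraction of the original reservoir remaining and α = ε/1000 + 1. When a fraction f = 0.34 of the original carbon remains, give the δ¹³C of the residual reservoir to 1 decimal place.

22.4‰

Rayleigh residual: δ_res = (δ₀ + 1000)·f^(α−1) − 1000
α − 1 = -0.02860
f^(α−1) = 0.34^(-0.02860) = 1.031335
δ_res = (-8.7 + 1000) × 1.031335 − 1000 = 1022.362 − 1000 = 22.36‰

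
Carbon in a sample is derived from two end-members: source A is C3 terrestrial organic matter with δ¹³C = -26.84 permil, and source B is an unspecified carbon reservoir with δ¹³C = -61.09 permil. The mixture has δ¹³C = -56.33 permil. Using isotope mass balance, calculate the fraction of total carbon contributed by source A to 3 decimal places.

0.139

δ_mix = f_A·δ_A + (1 − f_A)·δ_B  ⇒  f_A = (δ_mix − δ_B)/(δ_A − δ_B)
f_A = (-56.33 − (-61.09)) / (-26.84 − (-61.09))
f_A = 4.76 / 34.25 = 0.1390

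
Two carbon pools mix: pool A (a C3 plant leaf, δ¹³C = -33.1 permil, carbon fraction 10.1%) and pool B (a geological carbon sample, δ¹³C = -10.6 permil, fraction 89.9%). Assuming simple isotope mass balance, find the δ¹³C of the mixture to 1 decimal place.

δ_mix = f_A·δ_A + f_B·δ_B
δ_mix = 0.101 × (-33.1) + 0.899 × (-10.6)
δ_mix = -3.34 + -9.53 = -12.87 permil

-12.9 permil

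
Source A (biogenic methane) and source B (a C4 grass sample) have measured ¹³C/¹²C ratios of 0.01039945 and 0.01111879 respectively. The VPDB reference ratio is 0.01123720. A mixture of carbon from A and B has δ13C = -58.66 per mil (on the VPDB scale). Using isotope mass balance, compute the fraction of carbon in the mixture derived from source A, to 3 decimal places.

0.752

δ_A = (0.01039945/0.01123720 − 1)×1000 = (0.925449 − 1)×1000 = -74.551 per mil
δ_B = (0.01111879/0.01123720 − 1)×1000 = (0.989463 − 1)×1000 = -10.537 per mil
f_A = (δ_mix − δ_B)/(δ_A − δ_B) = (-58.66 − (-10.537))/(-74.551 − (-10.537))
f_A = -48.123 / -64.014 = 0.7518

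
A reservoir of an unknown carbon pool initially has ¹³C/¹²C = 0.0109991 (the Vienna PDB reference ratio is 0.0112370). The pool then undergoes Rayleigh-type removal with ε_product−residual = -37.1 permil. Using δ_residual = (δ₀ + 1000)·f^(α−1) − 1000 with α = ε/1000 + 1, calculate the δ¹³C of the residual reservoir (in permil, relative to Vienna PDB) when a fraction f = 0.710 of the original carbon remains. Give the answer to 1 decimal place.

δ₀ = (0.0109991/0.0112370 − 1)×1000 = (0.978829 − 1)×1000 = -21.171 permil
α − 1 = ε/1000 = -0.0371
f^(α−1) = 0.710^(-0.0371) = 1.012787
δ_res = (-21.171 + 1000) × 1.012787 − 1000 = 991.346 − 1000 = -8.65 permil

-8.7 permil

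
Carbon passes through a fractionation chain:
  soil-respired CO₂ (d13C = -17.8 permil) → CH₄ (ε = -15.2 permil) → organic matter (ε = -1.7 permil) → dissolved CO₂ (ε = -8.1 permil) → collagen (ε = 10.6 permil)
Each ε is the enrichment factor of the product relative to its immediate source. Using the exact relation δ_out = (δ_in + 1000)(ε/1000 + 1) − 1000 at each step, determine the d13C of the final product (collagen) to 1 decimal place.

-32.0 permil

step 1: δ = (-17.80 + 1000)·(-15.2/1000 + 1) − 1000 = -32.73 permil
step 2: δ = (-32.73 + 1000)·(-1.7/1000 + 1) − 1000 = -34.37 permil
step 3: δ = (-34.37 + 1000)·(-8.1/1000 + 1) − 1000 = -42.20 permil
step 4: δ = (-42.20 + 1000)·(10.6/1000 + 1) − 1000 = -32.04 permil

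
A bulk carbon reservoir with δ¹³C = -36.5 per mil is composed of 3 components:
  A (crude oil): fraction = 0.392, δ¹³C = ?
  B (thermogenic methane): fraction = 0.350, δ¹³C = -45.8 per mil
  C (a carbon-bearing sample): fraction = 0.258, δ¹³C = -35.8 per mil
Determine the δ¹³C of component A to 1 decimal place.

-28.7 per mil

Isotope mass balance: δ_bulk = Σ fᵢ·δᵢ.
-36.5 = 0.392×δ_A + 0.350×(-45.8) + 0.258×(-35.8)
0.392·δ_A = -36.5 − (-25.266) = -11.234
δ_A = -11.234 / 0.392 = -28.66 per mil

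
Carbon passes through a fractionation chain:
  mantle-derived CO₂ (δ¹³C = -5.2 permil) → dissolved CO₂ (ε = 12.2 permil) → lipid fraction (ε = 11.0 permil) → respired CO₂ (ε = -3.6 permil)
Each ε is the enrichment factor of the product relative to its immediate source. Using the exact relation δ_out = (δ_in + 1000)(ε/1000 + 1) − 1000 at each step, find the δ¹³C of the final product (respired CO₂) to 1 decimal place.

14.3 permil

step 1: δ = (-5.20 + 1000)·(12.2/1000 + 1) − 1000 = 6.94 permil
step 2: δ = (6.94 + 1000)·(11.0/1000 + 1) − 1000 = 18.01 permil
step 3: δ = (18.01 + 1000)·(-3.6/1000 + 1) − 1000 = 14.35 permil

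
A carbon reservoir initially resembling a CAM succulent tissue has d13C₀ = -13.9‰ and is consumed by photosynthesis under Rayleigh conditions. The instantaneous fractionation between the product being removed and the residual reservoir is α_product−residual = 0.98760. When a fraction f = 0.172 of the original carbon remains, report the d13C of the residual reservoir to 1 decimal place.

7.9‰

Rayleigh residual: δ_res = (δ₀ + 1000)·f^(α−1) − 1000
α − 1 = -0.01240
f^(α−1) = 0.172^(-0.01240) = 1.022067
δ_res = (-13.9 + 1000) × 1.022067 − 1000 = 1007.860 − 1000 = 7.86‰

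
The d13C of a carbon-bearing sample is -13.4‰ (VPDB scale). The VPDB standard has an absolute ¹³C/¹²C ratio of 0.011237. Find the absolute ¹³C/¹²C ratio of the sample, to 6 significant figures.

0.0110864

R_sample = R_standard × (d13C/1000 + 1)
R_sample = 0.011237 × (-13.4/1000 + 1) = 0.011237 × 0.986600
R_sample = 0.0110864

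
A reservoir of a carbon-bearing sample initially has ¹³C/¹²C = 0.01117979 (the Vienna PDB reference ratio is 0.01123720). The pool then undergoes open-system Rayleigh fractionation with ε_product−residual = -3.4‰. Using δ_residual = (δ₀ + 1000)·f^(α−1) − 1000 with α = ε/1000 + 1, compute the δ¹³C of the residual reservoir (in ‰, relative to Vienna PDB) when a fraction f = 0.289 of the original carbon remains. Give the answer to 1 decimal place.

-0.9‰

δ₀ = (0.01117979/0.01123720 − 1)×1000 = (0.994891 − 1)×1000 = -5.109‰
α − 1 = ε/1000 = -0.0034
f^(α−1) = 0.289^(-0.0034) = 1.004229
δ_res = (-5.109 + 1000) × 1.004229 − 1000 = 999.099 − 1000 = -0.90‰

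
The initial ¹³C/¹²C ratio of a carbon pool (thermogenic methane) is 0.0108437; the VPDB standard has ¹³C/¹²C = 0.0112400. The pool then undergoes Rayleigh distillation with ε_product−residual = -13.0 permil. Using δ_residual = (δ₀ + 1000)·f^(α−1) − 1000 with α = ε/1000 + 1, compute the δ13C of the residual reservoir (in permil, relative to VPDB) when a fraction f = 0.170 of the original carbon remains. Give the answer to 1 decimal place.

δ₀ = (0.0108437/0.0112400 − 1)×1000 = (0.964742 − 1)×1000 = -35.258 permil
α − 1 = ε/1000 = -0.0130
f^(α−1) = 0.170^(-0.0130) = 1.023303
δ_res = (-35.258 + 1000) × 1.023303 − 1000 = 987.223 − 1000 = -12.78 permil

-12.8 permil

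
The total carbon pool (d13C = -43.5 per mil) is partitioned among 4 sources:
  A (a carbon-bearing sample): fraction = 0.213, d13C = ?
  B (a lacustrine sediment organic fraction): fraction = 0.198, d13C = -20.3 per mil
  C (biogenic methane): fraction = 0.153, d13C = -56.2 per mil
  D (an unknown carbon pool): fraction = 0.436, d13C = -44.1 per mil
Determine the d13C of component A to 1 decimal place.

Isotope mass balance: δ_bulk = Σ fᵢ·δᵢ.
-43.5 = 0.213×δ_A + 0.198×(-20.3) + 0.153×(-56.2) + 0.436×(-44.1)
0.213·δ_A = -43.5 − (-31.846) = -11.654
δ_A = -11.654 / 0.213 = -54.72 per mil

-54.7 per mil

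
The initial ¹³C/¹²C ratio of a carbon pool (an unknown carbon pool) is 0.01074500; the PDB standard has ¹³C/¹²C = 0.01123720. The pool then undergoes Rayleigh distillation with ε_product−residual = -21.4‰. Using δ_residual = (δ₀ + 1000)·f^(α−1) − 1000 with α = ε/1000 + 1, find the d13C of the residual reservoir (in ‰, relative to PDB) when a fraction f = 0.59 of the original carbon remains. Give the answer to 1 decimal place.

δ₀ = (0.01074500/0.01123720 − 1)×1000 = (0.956199 − 1)×1000 = -43.801‰
α − 1 = ε/1000 = -0.0214
f^(α−1) = 0.59^(-0.0214) = 1.011355
δ_res = (-43.801 + 1000) × 1.011355 − 1000 = 967.057 − 1000 = -32.94‰

-32.9‰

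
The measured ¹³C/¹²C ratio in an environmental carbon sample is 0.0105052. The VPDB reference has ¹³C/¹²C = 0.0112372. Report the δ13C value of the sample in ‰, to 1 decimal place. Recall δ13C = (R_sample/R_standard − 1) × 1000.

δ13C = (R_sample / R_standard − 1) × 1000
R_sample / R_standard = 0.0105052 / 0.0112372 = 0.934859
δ13C = (0.934859 − 1) × 1000 = -65.14‰

-65.1‰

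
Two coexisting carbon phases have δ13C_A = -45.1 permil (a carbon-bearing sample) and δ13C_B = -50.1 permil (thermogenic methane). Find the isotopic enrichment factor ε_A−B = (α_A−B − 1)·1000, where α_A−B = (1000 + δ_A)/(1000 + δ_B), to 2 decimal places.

5.26 permil

α_A−B = (1000 + -45.1) / (1000 + -50.1) = 954.9 / 949.9 = 1.005264
ε_A−B = (1.005264 − 1) × 1000 = 5.264 permil
(The approximation ε ≈ δ_A − δ_B would give 5.0 permil.)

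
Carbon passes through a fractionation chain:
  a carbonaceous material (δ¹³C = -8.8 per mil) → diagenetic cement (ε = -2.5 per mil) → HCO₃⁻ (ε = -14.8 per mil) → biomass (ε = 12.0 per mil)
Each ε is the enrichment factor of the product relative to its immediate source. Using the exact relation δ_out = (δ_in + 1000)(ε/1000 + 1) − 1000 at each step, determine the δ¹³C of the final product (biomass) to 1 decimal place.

-14.2 per mil

step 1: δ = (-8.80 + 1000)·(-2.5/1000 + 1) − 1000 = -11.28 per mil
step 2: δ = (-11.28 + 1000)·(-14.8/1000 + 1) − 1000 = -25.91 per mil
step 3: δ = (-25.91 + 1000)·(12.0/1000 + 1) − 1000 = -14.22 per mil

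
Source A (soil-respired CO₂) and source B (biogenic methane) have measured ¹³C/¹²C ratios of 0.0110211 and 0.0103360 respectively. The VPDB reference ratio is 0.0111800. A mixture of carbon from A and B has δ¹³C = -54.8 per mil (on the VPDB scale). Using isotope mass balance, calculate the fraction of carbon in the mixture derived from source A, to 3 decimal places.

δ_A = (0.0110211/0.0111800 − 1)×1000 = (0.985787 − 1)×1000 = -14.213 per mil
δ_B = (0.0103360/0.0111800 − 1)×1000 = (0.924508 − 1)×1000 = -75.492 per mil
f_A = (δ_mix − δ_B)/(δ_A − δ_B) = (-54.8 − (-75.492))/(-14.213 − (-75.492))
f_A = 20.692 / 61.279 = 0.3377

0.338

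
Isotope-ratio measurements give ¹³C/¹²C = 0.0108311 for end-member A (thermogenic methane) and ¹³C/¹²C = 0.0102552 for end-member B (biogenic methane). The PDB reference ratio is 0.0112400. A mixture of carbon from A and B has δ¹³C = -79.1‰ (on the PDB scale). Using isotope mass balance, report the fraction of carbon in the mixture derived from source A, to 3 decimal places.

0.166

δ_A = (0.0108311/0.0112400 − 1)×1000 = (0.963621 − 1)×1000 = -36.379‰
δ_B = (0.0102552/0.0112400 − 1)×1000 = (0.912384 − 1)×1000 = -87.616‰
f_A = (δ_mix − δ_B)/(δ_A − δ_B) = (-79.1 − (-87.616))/(-36.379 − (-87.616))
f_A = 8.516 / 51.237 = 0.1662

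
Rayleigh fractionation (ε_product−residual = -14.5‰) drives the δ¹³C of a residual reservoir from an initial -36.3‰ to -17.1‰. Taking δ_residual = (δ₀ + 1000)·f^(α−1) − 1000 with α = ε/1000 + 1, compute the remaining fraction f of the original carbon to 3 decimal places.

α − 1 = ε/1000 = -0.0145
(δ_res + 1000)/(δ₀ + 1000) = (-17.1 + 1000)/(-36.3 + 1000) = 982.9/963.7 = 1.019923
f = 1.019923^(1/-0.0145) = exp(ln(1.019923)/-0.0145) = exp(0.01973/-0.0145)
f = exp(-1.3605) = 0.2565

0.257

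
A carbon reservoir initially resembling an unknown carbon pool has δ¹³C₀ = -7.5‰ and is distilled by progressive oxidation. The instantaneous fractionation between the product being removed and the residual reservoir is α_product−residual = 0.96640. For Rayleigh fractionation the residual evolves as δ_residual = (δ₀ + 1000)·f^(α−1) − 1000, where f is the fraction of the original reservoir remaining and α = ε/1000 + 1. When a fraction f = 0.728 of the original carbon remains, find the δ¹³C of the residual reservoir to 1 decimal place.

3.1‰

Rayleigh residual: δ_res = (δ₀ + 1000)·f^(α−1) − 1000
α − 1 = -0.03360
f^(α−1) = 0.728^(-0.03360) = 1.010724
δ_res = (-7.5 + 1000) × 1.010724 − 1000 = 1003.143 − 1000 = 3.14‰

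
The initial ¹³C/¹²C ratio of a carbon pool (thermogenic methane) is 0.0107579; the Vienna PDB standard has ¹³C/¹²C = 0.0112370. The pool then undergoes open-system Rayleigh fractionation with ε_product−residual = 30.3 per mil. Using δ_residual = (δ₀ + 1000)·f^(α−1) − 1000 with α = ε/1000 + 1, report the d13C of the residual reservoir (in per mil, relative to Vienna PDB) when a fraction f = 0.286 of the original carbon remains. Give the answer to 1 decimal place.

-78.3 per mil

δ₀ = (0.0107579/0.0112370 − 1)×1000 = (0.957364 − 1)×1000 = -42.636 per mil
α − 1 = ε/1000 = 0.0303
f^(α−1) = 0.286^(0.0303) = 0.962782
δ_res = (-42.636 + 1000) × 0.962782 − 1000 = 921.733 − 1000 = -78.27 per mil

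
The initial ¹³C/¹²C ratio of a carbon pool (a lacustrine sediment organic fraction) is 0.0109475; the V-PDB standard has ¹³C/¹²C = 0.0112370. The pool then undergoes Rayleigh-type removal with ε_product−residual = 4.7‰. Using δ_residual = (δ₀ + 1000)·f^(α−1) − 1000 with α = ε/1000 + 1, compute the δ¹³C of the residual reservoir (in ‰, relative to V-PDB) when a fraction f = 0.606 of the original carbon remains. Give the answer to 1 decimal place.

δ₀ = (0.0109475/0.0112370 − 1)×1000 = (0.974237 − 1)×1000 = -25.763‰
α − 1 = ε/1000 = 0.0047
f^(α−1) = 0.606^(0.0047) = 0.997649
δ_res = (-25.763 + 1000) × 0.997649 − 1000 = 971.946 − 1000 = -28.05‰

-28.1‰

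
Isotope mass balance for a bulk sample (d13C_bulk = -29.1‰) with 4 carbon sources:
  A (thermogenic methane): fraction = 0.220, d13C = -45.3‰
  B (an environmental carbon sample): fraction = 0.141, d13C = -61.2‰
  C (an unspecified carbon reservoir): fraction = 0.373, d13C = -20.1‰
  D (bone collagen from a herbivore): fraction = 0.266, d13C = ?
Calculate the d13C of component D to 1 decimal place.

-11.3‰

Isotope mass balance: δ_bulk = Σ fᵢ·δᵢ.
-29.1 = 0.220×(-45.3) + 0.141×(-61.2) + 0.373×(-20.1) + 0.266×δ_D
0.266·δ_D = -29.1 − (-26.092) = -3.008
δ_D = -3.008 / 0.266 = -11.31‰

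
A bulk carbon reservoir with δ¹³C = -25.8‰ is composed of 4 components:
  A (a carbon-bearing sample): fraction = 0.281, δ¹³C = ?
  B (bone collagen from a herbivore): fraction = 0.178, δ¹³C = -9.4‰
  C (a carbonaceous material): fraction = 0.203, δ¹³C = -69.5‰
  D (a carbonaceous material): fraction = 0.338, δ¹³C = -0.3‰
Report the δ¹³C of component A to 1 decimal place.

-35.3‰

Isotope mass balance: δ_bulk = Σ fᵢ·δᵢ.
-25.8 = 0.281×δ_A + 0.178×(-9.4) + 0.203×(-69.5) + 0.338×(-0.3)
0.281·δ_A = -25.8 − (-15.883) = -9.917
δ_A = -9.917 / 0.281 = -35.29‰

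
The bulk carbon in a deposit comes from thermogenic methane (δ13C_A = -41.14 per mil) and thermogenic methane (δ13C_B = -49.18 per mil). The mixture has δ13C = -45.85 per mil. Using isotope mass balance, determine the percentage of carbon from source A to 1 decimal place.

δ_mix = f_A·δ_A + (1 − f_A)·δ_B  ⇒  f_A = (δ_mix − δ_B)/(δ_A − δ_B)
f_A = (-45.85 − (-49.18)) / (-41.14 − (-49.18))
f_A = 3.33 / 8.04 = 0.4142

41.4%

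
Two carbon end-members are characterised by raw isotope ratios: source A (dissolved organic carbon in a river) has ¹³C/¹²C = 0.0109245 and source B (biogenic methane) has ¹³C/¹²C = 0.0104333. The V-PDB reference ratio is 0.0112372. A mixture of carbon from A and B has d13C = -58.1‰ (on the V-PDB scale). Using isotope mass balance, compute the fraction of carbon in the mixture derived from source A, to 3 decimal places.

0.307

δ_A = (0.0109245/0.0112372 − 1)×1000 = (0.972173 − 1)×1000 = -27.827‰
δ_B = (0.0104333/0.0112372 − 1)×1000 = (0.928461 − 1)×1000 = -71.539‰
f_A = (δ_mix − δ_B)/(δ_A − δ_B) = (-58.1 − (-71.539))/(-27.827 − (-71.539))
f_A = 13.439 / 43.712 = 0.3074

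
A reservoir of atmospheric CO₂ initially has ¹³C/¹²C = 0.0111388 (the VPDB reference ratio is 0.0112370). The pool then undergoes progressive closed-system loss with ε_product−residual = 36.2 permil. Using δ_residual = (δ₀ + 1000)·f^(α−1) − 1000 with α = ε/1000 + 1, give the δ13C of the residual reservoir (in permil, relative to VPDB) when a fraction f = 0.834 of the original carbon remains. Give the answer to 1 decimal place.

δ₀ = (0.0111388/0.0112370 − 1)×1000 = (0.991261 − 1)×1000 = -8.739 permil
α − 1 = ε/1000 = 0.0362
f^(α−1) = 0.834^(0.0362) = 0.993450
δ_res = (-8.739 + 1000) × 0.993450 − 1000 = 984.769 − 1000 = -15.23 permil

-15.2 permil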